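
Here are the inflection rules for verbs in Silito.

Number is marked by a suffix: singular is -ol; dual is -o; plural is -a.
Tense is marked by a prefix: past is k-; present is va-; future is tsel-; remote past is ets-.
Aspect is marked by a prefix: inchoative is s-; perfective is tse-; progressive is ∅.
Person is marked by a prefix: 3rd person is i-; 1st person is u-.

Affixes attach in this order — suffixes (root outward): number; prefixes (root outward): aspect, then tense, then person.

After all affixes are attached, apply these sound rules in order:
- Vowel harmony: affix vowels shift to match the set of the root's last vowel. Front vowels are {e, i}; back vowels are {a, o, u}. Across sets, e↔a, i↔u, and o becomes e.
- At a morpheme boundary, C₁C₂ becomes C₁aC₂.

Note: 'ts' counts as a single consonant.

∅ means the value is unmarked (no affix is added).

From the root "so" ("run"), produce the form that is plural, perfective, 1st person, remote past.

uatsatsasoa

Attach aspect perfective tse- → tseso.
Attach number plural -a → tsesoa.
Attach tense remote past ets- → etstsesoa.
Attach person 1st person u- → uetstsesoa.
Apply vowel harmony: uetstsesoa → uatstsasoa.
Apply epenthesis: uatstsasoa → uatsatsasoa.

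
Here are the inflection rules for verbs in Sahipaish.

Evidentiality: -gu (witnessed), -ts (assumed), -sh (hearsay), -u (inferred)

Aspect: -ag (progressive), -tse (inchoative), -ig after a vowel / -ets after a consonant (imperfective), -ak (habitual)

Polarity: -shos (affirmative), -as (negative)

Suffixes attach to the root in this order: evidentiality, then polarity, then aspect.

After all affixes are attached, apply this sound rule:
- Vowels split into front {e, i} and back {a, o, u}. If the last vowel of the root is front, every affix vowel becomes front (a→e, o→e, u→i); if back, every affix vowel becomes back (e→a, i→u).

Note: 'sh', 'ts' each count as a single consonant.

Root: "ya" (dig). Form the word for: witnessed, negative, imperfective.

yaguasats

Attach evidentiality witnessed -gu → yagu.
Attach polarity negative -as → yaguas.
Attach aspect imperfective -ets (after consonant 's') → yaguasets.
Apply vowel harmony: yaguasets → yaguasats.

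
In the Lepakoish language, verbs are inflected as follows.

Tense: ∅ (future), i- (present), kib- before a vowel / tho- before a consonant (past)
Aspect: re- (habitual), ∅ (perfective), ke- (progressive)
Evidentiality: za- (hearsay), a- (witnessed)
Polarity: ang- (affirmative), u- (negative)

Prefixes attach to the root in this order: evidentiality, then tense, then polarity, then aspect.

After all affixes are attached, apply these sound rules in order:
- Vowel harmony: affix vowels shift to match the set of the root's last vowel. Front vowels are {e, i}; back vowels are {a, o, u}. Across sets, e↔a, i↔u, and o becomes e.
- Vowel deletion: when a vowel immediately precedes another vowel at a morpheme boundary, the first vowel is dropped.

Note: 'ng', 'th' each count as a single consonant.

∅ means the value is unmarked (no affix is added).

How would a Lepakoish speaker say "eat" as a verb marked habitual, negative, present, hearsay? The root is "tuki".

Attach evidentiality hearsay za- → zatuki.
Attach tense present i- → izatuki.
Attach polarity negative u- → uizatuki.
Attach aspect habitual re- → reuizatuki.
Apply vowel harmony: reuizatuki → reiizetuki.
Apply vowel deletion: reiizetuki → rizetuki.

rizetuki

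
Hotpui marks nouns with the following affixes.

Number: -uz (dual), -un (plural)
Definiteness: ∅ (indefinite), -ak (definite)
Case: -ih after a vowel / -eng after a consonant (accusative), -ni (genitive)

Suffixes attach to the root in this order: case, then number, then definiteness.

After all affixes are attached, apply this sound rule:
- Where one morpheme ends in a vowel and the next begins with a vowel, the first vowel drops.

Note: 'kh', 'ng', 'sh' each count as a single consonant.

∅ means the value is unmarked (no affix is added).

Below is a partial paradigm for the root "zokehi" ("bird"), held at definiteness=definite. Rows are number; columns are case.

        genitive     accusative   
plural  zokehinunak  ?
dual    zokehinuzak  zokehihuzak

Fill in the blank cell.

Attach case accusative -ih (after vowel 'i') → zokehiih.
Attach number plural -un → zokehiihun.
Attach definiteness definite -ak → zokehiihunak.
Apply vowel deletion: zokehiihunak → zokehihunak.

zokehihunak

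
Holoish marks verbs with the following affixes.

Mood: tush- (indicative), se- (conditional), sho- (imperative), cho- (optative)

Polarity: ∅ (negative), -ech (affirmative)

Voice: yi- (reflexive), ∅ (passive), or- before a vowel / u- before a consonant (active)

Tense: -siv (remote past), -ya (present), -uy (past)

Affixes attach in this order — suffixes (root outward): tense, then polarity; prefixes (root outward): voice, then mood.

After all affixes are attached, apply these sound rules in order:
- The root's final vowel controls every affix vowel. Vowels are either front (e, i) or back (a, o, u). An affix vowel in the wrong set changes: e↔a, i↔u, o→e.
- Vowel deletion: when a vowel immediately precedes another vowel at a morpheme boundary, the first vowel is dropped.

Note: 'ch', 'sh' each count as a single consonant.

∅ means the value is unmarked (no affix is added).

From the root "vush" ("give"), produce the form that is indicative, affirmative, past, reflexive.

Attach voice reflexive yi- → yivush.
Attach tense past -uy → yivushuy.
Attach mood indicative tush- → tushyivushuy.
Attach polarity affirmative -ech → tushyivushuyech.
Apply vowel harmony: tushyivushuyech → tushyuvushuyach.
Vowel deletion: no change.

tushyuvushuyach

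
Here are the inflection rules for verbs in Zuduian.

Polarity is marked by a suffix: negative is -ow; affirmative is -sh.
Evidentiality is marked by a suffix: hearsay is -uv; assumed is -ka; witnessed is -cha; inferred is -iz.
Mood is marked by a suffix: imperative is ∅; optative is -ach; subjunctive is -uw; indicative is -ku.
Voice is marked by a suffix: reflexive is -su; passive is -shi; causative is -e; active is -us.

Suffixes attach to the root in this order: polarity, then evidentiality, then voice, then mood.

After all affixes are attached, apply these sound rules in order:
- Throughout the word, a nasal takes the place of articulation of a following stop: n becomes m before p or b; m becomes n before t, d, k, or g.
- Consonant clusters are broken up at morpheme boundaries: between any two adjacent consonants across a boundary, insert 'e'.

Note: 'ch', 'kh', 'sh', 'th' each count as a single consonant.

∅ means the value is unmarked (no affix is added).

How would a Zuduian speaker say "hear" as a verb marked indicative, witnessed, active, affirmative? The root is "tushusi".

Attach polarity affirmative -sh → tushusish.
Attach evidentiality witnessed -cha → tushusishcha.
Attach voice active -us → tushusishchaus.
Attach mood indicative -ku → tushusishchausku.
Nasal assimilation: no change.
Apply epenthesis: tushusishchausku → tushusishechauseku.

tushusishechauseku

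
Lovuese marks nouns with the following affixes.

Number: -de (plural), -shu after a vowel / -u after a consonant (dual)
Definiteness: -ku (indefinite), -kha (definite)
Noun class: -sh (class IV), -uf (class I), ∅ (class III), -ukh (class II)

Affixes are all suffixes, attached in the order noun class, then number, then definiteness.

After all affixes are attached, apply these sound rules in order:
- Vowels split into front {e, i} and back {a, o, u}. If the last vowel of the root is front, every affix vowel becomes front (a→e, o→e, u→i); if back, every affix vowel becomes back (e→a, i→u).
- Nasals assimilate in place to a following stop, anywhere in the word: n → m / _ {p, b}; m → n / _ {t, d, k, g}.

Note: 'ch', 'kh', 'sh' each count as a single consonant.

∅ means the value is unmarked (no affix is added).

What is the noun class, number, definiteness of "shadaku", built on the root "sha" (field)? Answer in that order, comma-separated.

Segment: sha-de-ku.
noun class: ∅ → class III.
number: -de → plural.
definiteness: -ku → indefinite.

class III, plural, indefinite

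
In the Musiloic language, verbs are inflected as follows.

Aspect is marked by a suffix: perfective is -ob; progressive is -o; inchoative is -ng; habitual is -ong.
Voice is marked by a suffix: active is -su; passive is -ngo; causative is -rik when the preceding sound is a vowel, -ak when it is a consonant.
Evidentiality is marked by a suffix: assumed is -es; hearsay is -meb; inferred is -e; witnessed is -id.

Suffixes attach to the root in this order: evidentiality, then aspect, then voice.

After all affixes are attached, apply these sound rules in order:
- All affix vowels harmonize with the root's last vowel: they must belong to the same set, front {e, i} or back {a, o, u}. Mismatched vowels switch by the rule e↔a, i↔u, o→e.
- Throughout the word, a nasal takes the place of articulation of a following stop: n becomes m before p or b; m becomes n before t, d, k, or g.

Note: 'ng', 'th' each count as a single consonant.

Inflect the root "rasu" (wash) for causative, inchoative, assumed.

rasuasngak

Attach evidentiality assumed -es → rasues.
Attach aspect inchoative -ng → rasuesng.
Attach voice causative -ak (after consonant 'ng') → rasuesngak.
Apply vowel harmony: rasuesngak → rasuasngak.
Nasal assimilation: no change.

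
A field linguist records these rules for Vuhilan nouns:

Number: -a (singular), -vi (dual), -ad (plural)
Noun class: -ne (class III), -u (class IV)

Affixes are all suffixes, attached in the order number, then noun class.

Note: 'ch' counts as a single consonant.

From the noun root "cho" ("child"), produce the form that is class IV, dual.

choviu

Attach number dual -vi → chovi.
Attach noun class class IV -u → choviu.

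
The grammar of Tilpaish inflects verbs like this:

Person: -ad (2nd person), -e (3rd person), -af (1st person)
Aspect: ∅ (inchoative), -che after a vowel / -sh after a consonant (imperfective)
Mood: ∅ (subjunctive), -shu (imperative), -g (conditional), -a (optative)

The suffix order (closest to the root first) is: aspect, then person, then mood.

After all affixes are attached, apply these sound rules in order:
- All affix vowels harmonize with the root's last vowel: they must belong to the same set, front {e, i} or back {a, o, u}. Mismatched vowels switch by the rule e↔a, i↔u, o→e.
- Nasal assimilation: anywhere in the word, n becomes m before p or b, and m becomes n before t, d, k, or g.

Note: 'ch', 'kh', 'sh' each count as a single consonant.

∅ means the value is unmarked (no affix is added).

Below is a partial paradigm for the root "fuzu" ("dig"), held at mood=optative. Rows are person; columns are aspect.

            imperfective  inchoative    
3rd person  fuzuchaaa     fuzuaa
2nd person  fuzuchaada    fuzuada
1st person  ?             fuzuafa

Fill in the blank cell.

fuzuchaafa

Attach aspect imperfective -che (after vowel 'u') → fuzuche.
Attach person 1st person -af → fuzucheaf.
Attach mood optative -a → fuzucheafa.
Apply vowel harmony: fuzucheafa → fuzuchaafa.
Nasal assimilation: no change.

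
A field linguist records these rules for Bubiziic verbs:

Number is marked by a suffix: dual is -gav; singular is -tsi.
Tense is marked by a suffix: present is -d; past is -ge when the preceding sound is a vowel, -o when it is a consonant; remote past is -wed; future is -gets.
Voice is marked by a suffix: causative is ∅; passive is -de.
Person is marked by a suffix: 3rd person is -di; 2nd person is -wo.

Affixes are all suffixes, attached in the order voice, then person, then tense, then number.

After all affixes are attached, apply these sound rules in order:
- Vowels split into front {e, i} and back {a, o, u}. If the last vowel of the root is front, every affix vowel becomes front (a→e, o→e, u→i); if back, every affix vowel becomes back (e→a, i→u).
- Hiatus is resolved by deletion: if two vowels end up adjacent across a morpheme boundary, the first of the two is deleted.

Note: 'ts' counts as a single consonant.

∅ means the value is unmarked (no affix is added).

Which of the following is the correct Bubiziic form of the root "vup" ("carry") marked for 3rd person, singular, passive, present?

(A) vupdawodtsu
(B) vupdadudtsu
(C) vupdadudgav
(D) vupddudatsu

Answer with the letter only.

Attach voice passive -de → vupde.
Attach person 3rd person -di → vupdedi.
Attach tense present -d → vupdedid.
Attach number singular -tsi → vupdedidtsi.
Apply vowel harmony: vupdedidtsi → vupdadudtsu.
Vowel deletion: no change.
So the correct form is vupdadudtsu, option (B).
(A) vupdawodtsu is wrong: it uses 2nd person instead of 3rd person for person.
(D) vupddudatsu is wrong: it has the affixes in the wrong order.
(C) vupdadudgav is wrong: it uses dual instead of singular for number.

B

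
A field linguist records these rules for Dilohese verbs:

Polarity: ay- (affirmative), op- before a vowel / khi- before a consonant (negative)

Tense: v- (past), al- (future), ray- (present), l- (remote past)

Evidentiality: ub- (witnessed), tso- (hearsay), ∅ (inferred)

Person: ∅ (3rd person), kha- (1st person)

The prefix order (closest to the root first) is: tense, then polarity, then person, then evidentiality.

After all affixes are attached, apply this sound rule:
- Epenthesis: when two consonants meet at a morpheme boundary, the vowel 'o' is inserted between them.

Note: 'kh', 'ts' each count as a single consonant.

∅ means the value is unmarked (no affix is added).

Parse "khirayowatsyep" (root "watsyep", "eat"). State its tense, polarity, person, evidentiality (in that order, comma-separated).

Segment: khi-ray-watsyep.
tense: ray- → present.
polarity: op/khi- → negative.
person: ∅ → 3rd person.
evidentiality: ∅ → inferred.

present, negative, 3rd person, inferred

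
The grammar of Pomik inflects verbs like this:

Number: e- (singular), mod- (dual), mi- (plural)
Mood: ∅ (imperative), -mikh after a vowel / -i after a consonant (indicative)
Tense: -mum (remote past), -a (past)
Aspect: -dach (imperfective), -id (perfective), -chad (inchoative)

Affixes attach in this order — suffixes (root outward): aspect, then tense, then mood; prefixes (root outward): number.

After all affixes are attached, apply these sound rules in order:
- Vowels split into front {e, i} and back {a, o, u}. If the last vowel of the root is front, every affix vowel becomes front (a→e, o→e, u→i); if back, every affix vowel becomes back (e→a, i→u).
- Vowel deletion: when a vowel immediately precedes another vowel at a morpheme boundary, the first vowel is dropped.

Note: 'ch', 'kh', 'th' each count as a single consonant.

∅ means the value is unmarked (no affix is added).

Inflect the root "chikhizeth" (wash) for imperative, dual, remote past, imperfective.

medchikhizethdechmim

Attach aspect imperfective -dach → chikhizethdach.
Attach tense remote past -mum → chikhizethdachmum.
mood = imperative: zero marking, form stays chikhizethdachmum.
Attach number dual mod- → modchikhizethdachmum.
Apply vowel harmony: modchikhizethdachmum → medchikhizethdechmim.
Vowel deletion: no change.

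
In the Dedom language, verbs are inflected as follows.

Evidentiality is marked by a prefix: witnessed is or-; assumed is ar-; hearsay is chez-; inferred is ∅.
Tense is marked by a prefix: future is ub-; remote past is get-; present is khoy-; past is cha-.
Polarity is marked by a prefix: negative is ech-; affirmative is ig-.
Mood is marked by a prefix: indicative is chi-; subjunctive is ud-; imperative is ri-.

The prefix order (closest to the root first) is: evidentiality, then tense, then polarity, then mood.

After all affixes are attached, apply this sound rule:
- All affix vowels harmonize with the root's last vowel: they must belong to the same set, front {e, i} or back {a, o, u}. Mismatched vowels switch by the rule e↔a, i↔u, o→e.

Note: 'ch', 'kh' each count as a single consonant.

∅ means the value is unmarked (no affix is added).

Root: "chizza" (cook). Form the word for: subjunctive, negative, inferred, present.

evidentiality = inferred: zero marking, form stays chizza.
Attach tense present khoy- → khoychizza.
Attach polarity negative ech- → echkhoychizza.
Attach mood subjunctive ud- → udechkhoychizza.
Apply vowel harmony: udechkhoychizza → udachkhoychizza.

udachkhoychizza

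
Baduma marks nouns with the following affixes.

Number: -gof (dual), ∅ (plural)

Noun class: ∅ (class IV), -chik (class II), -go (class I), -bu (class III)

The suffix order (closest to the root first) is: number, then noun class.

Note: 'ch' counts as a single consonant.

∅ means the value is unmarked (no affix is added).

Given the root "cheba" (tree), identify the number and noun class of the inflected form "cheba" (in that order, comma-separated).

Segment: cheba.
number: ∅ → plural.
noun class: ∅ → class IV.

plural, class IV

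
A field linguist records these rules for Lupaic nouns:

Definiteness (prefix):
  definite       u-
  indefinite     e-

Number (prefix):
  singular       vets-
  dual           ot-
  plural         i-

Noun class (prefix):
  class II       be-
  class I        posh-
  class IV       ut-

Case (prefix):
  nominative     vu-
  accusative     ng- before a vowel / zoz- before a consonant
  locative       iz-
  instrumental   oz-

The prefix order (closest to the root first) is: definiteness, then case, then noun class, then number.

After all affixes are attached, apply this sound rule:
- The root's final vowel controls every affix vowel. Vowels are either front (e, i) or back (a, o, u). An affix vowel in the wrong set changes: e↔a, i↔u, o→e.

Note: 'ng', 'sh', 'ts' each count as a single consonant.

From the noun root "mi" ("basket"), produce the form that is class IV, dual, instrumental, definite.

etitezimi

Attach definiteness definite u- → umi.
Attach case instrumental oz- → ozumi.
Attach noun class class IV ut- → utozumi.
Attach number dual ot- → otutozumi.
Apply vowel harmony: otutozumi → etitezimi.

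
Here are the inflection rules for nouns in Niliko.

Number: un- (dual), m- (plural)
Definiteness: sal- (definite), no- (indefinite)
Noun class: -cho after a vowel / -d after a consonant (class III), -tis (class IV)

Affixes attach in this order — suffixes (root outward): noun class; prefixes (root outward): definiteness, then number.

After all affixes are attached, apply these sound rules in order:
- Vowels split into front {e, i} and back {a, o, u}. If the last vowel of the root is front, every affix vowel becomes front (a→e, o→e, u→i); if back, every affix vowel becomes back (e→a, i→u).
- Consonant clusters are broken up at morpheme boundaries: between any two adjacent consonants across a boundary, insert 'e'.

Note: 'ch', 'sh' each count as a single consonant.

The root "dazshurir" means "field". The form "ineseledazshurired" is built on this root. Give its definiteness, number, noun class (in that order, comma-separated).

Segment: un-sal-dazshurir-d.
definiteness: sal- → definite.
number: un- → dual.
noun class: -cho/d → class III.

definite, dual, class III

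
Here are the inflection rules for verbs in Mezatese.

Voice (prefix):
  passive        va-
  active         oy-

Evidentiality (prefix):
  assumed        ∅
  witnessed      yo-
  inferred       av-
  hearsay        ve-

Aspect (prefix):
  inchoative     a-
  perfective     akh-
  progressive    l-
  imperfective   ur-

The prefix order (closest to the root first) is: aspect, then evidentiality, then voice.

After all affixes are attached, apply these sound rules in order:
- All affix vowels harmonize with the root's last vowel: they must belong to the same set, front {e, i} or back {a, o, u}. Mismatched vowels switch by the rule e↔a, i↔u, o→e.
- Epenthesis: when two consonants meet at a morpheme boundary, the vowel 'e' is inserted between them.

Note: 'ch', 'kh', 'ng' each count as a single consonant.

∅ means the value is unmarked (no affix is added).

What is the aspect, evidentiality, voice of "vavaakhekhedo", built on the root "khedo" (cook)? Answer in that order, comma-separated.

Segment: va-ve-akh-khedo.
aspect: akh- → perfective.
evidentiality: ve- → hearsay.
voice: va- → passive.

perfective, hearsay, passive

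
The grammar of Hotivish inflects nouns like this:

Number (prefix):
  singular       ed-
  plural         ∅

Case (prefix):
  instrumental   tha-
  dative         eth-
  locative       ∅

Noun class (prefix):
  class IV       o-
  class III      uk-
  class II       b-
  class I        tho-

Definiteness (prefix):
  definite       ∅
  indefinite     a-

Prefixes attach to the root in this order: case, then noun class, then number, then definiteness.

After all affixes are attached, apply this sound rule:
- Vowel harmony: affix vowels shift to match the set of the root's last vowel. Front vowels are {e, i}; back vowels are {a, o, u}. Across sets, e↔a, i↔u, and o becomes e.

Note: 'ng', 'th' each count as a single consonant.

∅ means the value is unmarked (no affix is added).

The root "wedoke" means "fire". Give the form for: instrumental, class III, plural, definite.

ikthewedoke

Attach case instrumental tha- → thawedoke.
Attach noun class class III uk- → ukthawedoke.
number = plural: zero marking, form stays ukthawedoke.
definiteness = definite: zero marking, form stays ukthawedoke.
Apply vowel harmony: ukthawedoke → ikthewedoke.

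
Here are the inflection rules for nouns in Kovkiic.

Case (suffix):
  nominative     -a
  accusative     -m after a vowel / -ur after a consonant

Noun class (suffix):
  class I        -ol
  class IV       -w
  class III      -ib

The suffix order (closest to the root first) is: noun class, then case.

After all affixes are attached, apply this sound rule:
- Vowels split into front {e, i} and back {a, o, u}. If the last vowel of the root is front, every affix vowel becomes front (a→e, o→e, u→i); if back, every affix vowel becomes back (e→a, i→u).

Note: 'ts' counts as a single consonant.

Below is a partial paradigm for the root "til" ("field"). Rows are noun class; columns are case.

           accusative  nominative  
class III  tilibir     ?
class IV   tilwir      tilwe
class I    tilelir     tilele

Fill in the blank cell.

tilibe

Attach noun class class III -ib → tilib.
Attach case nominative -a → tiliba.
Apply vowel harmony: tiliba → tilibe.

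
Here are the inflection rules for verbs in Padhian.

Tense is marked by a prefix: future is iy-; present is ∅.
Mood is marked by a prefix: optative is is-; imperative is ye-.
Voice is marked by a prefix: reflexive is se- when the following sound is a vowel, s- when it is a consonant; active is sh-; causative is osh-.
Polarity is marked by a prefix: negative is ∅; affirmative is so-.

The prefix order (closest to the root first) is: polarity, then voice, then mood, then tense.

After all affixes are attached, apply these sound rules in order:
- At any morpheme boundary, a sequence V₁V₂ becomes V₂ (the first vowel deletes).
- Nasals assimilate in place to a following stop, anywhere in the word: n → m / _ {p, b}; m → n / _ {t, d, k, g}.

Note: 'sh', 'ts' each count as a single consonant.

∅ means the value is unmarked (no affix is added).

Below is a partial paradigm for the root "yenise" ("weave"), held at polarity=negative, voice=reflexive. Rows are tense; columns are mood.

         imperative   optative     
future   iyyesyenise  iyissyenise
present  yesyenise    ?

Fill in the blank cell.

issyenise

polarity = negative: zero marking, form stays yenise.
Attach voice reflexive s- (before consonant 'y') → syenise.
Attach mood optative is- → issyenise.
tense = present: zero marking, form stays issyenise.
Vowel deletion: no change.
Nasal assimilation: no change.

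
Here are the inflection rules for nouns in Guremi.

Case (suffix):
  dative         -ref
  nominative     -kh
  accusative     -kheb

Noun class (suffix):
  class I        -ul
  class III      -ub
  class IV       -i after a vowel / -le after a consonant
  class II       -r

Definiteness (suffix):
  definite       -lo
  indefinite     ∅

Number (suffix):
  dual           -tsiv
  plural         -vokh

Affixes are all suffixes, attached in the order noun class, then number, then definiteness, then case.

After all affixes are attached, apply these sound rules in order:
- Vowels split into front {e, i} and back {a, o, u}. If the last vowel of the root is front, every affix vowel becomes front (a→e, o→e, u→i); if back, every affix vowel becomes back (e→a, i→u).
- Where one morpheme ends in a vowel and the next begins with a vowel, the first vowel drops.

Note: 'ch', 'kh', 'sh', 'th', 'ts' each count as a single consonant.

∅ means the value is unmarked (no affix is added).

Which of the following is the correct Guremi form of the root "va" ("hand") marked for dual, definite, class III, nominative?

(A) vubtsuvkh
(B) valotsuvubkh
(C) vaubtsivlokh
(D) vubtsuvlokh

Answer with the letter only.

Attach noun class class III -ub → vaub.
Attach number dual -tsiv → vaubtsiv.
Attach definiteness definite -lo → vaubtsivlo.
Attach case nominative -kh → vaubtsivlokh.
Apply vowel harmony: vaubtsivlokh → vaubtsuvlokh.
Apply vowel deletion: vaubtsuvlokh → vubtsuvlokh.
So the correct form is vubtsuvlokh, option (D).
(A) vubtsuvkh is wrong: it uses indefinite instead of definite for definiteness.
(C) vaubtsivlokh is wrong: it fails to apply the sound rule(s).
(B) valotsuvubkh is wrong: it has the affixes in the wrong order.

D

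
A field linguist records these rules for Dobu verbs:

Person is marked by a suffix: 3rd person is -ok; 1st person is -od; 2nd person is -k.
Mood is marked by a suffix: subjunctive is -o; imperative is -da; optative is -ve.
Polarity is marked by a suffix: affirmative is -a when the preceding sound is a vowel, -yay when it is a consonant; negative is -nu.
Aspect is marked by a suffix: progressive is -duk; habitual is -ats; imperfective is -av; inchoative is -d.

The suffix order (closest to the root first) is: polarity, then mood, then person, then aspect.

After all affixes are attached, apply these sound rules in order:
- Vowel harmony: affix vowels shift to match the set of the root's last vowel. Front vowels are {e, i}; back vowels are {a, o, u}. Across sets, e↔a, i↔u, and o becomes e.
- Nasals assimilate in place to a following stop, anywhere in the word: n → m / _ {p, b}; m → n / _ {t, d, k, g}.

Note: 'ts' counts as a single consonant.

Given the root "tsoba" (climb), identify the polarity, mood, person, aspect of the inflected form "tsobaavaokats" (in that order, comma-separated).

Segment: tsoba-a-ve-ok-ats.
polarity: -a/yay → affirmative.
mood: -ve → optative.
person: -ok → 3rd person.
aspect: -ats → habitual.

affirmative, optative, 3rd person, habitual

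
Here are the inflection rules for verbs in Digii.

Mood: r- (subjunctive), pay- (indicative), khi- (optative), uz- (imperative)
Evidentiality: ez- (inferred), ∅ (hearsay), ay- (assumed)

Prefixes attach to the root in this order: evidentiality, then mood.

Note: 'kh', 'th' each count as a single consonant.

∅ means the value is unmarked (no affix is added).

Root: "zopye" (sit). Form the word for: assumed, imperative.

Attach evidentiality assumed ay- → ayzopye.
Attach mood imperative uz- → uzayzopye.

uzayzopye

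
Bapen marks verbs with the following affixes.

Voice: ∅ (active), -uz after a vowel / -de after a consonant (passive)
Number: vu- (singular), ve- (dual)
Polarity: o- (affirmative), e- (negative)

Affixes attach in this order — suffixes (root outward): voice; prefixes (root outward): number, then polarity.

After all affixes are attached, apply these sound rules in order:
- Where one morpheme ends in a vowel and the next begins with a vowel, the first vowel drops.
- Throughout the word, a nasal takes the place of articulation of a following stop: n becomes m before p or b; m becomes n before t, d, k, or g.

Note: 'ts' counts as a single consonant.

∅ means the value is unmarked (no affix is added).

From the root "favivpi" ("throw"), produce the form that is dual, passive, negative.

Attach number dual ve- → vefavivpi.
Attach polarity negative e- → evefavivpi.
Attach voice passive -uz (after vowel 'i') → evefavivpiuz.
Apply vowel deletion: evefavivpiuz → evefavivpuz.
Nasal assimilation: no change.

evefavivpuz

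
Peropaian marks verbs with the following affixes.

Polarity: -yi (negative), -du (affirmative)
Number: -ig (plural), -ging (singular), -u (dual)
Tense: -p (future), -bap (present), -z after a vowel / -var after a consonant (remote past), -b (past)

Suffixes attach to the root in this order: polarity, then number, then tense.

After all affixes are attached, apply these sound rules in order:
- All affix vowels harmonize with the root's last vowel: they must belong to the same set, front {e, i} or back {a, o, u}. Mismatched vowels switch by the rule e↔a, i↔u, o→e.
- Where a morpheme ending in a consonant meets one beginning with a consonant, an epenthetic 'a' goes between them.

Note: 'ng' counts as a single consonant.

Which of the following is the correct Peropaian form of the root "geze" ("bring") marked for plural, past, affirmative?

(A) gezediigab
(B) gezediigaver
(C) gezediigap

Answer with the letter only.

A

Attach polarity affirmative -du → gezedu.
Attach number plural -ig → gezeduig.
Attach tense past -b → gezeduigb.
Apply vowel harmony: gezeduigb → gezediigb.
Apply epenthesis: gezediigb → gezediigab.
So the correct form is gezediigab, option (A).
(B) gezediigaver is wrong: it uses remote past instead of past for tense.
(C) gezediigap is wrong: it uses future instead of past for tense.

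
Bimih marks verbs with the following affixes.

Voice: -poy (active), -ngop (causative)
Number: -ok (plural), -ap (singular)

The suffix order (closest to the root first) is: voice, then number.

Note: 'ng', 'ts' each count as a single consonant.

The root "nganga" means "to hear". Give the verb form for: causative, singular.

Attach voice causative -ngop → ngangangop.
Attach number singular -ap → ngangangopap.

ngangangopap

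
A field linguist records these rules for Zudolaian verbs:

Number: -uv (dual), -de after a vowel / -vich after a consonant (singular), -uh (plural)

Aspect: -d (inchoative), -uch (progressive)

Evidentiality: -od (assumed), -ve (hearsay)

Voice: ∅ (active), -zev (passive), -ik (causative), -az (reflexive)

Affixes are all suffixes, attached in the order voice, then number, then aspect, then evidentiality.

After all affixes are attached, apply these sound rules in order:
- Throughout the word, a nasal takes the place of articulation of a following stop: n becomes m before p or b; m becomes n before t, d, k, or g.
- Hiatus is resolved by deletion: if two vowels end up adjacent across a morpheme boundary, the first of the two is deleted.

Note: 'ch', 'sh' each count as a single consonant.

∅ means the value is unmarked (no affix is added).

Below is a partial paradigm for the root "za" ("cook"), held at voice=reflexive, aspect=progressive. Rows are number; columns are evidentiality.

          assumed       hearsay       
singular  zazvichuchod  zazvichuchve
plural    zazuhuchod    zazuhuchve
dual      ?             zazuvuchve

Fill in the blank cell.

Attach voice reflexive -az → zaaz.
Attach number dual -uv → zaazuv.
Attach aspect progressive -uch → zaazuvuch.
Attach evidentiality assumed -od → zaazuvuchod.
Nasal assimilation: no change.
Apply vowel deletion: zaazuvuchod → zazuvuchod.

zazuvuchod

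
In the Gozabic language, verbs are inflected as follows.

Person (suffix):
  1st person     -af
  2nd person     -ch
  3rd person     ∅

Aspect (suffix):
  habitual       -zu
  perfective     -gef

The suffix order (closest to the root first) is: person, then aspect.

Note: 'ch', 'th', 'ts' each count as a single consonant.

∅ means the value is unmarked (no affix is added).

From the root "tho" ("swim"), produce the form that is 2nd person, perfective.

thochgef

Attach person 2nd person -ch → thoch.
Attach aspect perfective -gef → thochgef.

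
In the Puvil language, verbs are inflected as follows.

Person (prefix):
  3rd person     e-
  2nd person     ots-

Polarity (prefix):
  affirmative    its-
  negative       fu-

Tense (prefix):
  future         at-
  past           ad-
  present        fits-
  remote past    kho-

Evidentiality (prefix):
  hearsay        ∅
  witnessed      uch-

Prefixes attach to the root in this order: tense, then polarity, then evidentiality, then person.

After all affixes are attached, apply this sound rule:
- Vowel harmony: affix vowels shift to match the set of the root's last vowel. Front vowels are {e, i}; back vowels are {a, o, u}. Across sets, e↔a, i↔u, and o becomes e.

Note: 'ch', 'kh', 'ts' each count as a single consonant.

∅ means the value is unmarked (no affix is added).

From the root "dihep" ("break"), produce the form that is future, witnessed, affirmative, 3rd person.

eichitsetdihep

Attach tense future at- → atdihep.
Attach polarity affirmative its- → itsatdihep.
Attach evidentiality witnessed uch- → uchitsatdihep.
Attach person 3rd person e- → euchitsatdihep.
Apply vowel harmony: euchitsatdihep → eichitsetdihep.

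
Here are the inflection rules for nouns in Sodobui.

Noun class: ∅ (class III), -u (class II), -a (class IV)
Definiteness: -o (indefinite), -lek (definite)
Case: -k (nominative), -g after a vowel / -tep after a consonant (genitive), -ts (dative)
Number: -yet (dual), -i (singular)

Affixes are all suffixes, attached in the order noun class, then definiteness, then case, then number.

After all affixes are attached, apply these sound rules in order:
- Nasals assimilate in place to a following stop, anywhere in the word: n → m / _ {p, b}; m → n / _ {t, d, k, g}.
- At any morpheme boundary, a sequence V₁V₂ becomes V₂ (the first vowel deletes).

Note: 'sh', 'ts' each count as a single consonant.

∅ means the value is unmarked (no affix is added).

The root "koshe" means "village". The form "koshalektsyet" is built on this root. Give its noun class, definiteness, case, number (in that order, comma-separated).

Segment: koshe-a-lek-ts-yet.
noun class: -a → class IV.
definiteness: -lek → definite.
case: -ts → dative.
number: -yet → dual.

class IV, definite, dative, dual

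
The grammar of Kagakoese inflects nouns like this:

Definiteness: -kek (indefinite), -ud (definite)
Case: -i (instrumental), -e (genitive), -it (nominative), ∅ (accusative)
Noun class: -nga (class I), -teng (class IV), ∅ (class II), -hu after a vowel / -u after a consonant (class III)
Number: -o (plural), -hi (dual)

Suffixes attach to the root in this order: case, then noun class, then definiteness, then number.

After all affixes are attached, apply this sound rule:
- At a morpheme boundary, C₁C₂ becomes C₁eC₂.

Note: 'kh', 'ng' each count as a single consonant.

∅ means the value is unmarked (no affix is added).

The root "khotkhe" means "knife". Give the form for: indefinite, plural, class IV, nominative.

khotkheitetengekeko

Attach case nominative -it → khotkheit.
Attach noun class class IV -teng → khotkheitteng.
Attach definiteness indefinite -kek → khotkheittengkek.
Attach number plural -o → khotkheittengkeko.
Apply epenthesis: khotkheittengkeko → khotkheitetengekeko.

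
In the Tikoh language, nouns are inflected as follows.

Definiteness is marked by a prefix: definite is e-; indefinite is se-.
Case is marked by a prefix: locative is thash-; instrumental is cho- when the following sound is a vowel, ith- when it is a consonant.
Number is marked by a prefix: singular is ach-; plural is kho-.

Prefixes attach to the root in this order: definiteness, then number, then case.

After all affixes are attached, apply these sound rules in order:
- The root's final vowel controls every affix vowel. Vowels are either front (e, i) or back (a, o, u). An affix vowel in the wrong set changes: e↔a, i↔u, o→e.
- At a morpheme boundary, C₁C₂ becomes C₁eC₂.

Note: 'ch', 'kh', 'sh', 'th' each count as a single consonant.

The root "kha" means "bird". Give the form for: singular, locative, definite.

thashachakha

Attach definiteness definite e- → ekha.
Attach number singular ach- → achekha.
Attach case locative thash- → thashachekha.
Apply vowel harmony: thashachekha → thashachakha.
Epenthesis: no change.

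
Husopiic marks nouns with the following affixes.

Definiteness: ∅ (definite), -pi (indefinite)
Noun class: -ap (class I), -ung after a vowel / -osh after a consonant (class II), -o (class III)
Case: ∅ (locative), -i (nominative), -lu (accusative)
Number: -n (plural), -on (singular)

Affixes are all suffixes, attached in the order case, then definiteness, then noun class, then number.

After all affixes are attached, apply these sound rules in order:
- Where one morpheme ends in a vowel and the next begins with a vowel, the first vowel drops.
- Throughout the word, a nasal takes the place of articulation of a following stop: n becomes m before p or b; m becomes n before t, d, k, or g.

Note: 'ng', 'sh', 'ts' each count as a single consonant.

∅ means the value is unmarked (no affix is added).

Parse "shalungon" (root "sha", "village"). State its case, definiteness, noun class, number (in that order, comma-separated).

Segment: sha-lu-ung-on.
case: -lu → accusative.
definiteness: ∅ → definite.
noun class: -ung/osh → class II.
number: -on → singular.

accusative, definite, class II, singular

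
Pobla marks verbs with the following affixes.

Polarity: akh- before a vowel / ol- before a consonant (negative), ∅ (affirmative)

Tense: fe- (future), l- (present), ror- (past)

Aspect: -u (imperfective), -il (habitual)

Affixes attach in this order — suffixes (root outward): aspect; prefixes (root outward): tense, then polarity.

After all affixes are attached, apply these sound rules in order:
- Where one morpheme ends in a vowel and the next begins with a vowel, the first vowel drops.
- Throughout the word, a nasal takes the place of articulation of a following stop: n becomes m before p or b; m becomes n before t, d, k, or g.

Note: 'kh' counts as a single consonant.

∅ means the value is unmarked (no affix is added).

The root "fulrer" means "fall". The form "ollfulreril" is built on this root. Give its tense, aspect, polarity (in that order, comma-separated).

present, habitual, negative

Segment: ol-l-fulrer-il.
tense: l- → present.
aspect: -il → habitual.
polarity: akh/ol- → negative.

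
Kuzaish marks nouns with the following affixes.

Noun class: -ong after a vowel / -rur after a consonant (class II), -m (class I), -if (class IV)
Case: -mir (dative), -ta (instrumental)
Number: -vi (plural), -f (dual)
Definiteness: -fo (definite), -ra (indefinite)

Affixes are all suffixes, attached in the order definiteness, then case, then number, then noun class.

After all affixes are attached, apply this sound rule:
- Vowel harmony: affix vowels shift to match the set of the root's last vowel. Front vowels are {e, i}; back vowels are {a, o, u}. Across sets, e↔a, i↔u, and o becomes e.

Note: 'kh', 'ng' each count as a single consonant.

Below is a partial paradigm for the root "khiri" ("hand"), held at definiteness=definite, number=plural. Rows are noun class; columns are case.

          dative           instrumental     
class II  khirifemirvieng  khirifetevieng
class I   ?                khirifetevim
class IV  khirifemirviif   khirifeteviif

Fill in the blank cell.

khirifemirvim

Attach definiteness definite -fo → khirifo.
Attach case dative -mir → khirifomir.
Attach number plural -vi → khirifomirvi.
Attach noun class class I -m → khirifomirvim.
Apply vowel harmony: khirifomirvim → khirifemirvim.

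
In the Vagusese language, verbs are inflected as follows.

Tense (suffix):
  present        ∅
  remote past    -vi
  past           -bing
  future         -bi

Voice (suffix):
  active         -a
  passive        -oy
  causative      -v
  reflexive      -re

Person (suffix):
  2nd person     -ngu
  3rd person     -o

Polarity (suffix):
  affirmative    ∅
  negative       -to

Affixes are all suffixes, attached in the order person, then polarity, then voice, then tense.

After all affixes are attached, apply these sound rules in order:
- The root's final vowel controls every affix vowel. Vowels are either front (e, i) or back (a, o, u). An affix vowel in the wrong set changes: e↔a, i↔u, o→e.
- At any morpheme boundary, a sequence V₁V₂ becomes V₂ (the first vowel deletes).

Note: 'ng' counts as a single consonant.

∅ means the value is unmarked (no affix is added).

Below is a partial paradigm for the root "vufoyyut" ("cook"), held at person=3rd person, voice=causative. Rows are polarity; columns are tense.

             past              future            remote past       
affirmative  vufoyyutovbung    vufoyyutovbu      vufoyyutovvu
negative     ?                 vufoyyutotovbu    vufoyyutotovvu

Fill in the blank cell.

vufoyyutotovbung

Attach person 3rd person -o → vufoyyuto.
Attach polarity negative -to → vufoyyutoto.
Attach voice causative -v → vufoyyutotov.
Attach tense past -bing → vufoyyutotovbing.
Apply vowel harmony: vufoyyutotovbing → vufoyyutotovbung.
Vowel deletion: no change.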